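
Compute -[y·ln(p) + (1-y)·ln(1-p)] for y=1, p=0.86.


BCE = -[y·ln(p) + (1-y)·ln(1-p)]
= -1·ln(0.86) - 0
= -ln(0.86) = 0.1508

0.1508


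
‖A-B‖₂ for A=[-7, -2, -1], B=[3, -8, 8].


d = √((-7-3)² + (-2+ 8)² + (-1-8)²)
  = √(100 + 36 + 81)
  = √217 = 14.7309

14.7309


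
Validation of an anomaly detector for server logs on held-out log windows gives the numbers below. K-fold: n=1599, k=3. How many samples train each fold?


Fold size = 1599/3 = 533
Training per fold = 1599 - 533 = 1066

1066


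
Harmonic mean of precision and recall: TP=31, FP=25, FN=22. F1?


Precision = 31/56 = 0.5536
Recall = 31/53 = 0.5849
F1 = 2·P·R/(P+R) = 2·TP/(2·TP+FP+FN) = 62/(62+25+22) = 62/109 = 0.5688

0.5688


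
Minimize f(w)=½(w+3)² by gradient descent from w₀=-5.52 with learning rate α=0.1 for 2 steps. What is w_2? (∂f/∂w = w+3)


step 1: grad = -5.52+3 = -2.52; w = -5.52 - 0.1·(-2.52) = -5.268
step 2: grad = -5.268+3 = -2.268; w = -5.268 - 0.1·(-2.268) = -5.0412

-5.0412


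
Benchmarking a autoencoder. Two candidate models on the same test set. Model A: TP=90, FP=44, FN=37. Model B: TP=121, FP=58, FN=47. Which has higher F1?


Model A: P=90/134=0.6716, R=90/127=0.7087, F1=2PR/(P+R)=2TP/(2TP+FP+FN)=180/261=0.6897
Model B: P=121/179=0.676, R=121/168=0.7202, F1=2PR/(P+R)=2TP/(2TP+FP+FN)=242/347=0.6974
0.6897 < 0.6974 → Model B

Model B


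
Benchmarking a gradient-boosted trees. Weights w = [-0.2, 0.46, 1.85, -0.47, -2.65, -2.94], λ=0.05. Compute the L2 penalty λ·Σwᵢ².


‖w‖₂² = (-0.2)² + (0.46)² + (1.85)² + (-0.47)² + (-2.65)² + (-2.94)²
     = 0.04 + 0.2116 + 3.4225 + 0.2209 + 7.0225 + 8.6436
     = 19.5611
λ·‖w‖₂² = 0.05·19.5611 = 0.978055

0.978055


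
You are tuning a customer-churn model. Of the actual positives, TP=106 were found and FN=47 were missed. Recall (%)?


Recall = TP/(TP+FN)
= 106/(106+47)
= 106/153 = 69.28%

69.28%


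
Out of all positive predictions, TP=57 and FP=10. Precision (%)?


Precision = TP/(TP+FP)
= 57/(57+10)
= 57/67 = 85.07%

85.07%


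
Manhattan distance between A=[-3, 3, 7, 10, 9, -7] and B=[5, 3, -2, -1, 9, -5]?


d = |-3-5| + |3-3| + |7+ 2| + |10+ 1| + |9-9| + |-7+ 5|
  = 8 + 0 + 9 + 11 + 0 + 2
  = 30

30


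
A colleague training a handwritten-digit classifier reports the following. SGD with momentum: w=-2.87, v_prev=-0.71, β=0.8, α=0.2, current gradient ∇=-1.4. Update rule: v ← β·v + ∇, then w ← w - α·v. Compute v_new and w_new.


v_new = 0.8·-0.71 - 1.4 = -0.568 - 1.4 = -1.968
w_new = -2.87 - 0.2·-1.968 = -2.87 + 0.3936 = -2.4764

v_new=-1.968, w_new=-2.4764


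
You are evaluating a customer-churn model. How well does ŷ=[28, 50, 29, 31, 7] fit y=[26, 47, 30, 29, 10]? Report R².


ȳ = 28.4
SS_res = Σ(y-ŷ)² = 27
SS_tot = Σ(y-ȳ)² = 693.2
R² = 1 - SS_res/SS_tot = 1 - 0.0389 = 0.9611

0.9611


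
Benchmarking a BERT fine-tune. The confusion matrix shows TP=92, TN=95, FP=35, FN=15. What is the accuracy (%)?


Accuracy = (TP+TN)/(TP+TN+FP+FN)
= (92+95)/(237)
= 187/237 = 78.9%

78.9%


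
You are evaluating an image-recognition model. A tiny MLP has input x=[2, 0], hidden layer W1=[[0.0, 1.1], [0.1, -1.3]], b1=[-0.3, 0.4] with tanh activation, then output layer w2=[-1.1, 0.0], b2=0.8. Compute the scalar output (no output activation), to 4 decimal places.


z1[0] = (0.0)·(2) + (1.1)·(0) - 0.3 = -0.3
z1[1] = (0.1)·(2) + (-1.3)·(0) + 0.4 = 0.6
h = tanh(z1) = [-0.2913, 0.537]
output = (-1.1)·(-0.2913) + (0.0)·(0.537) + 0.8 = 1.1204

1.1204


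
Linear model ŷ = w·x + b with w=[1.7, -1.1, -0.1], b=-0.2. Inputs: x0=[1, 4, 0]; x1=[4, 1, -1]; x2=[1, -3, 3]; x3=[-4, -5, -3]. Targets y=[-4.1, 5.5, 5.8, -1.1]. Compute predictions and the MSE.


ŷ0 = (1.7)·(1) + (-1.1)·(4) + (-0.1)·(0) - 0.2 = -2.9
ŷ1 = (1.7)·(4) + (-1.1)·(1) + (-0.1)·(-1) - 0.2 = 5.6
ŷ2 = (1.7)·(1) + (-1.1)·(-3) + (-0.1)·(3) - 0.2 = 4.5
ŷ3 = (1.7)·(-4) + (-1.1)·(-5) + (-0.1)·(-3) - 0.2 = -1.2
errors² = [1.44, 0.01, 1.69, 0.01]
MSE = 3.1500/4 = 0.7875

0.7875


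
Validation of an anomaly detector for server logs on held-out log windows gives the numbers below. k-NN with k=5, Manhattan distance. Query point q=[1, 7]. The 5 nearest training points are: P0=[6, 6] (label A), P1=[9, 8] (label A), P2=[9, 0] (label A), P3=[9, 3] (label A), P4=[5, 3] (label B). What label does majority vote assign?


d(q,P0) = 6  (label A)
d(q,P1) = 9  (label A)
d(q,P2) = 15  (label A)
d(q,P3) = 12  (label A)
d(q,P4) = 8  (label B)
Votes: A=4, B=1
Majority → A

A


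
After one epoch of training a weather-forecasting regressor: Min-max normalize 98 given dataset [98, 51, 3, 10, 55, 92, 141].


min=3, max=141
(98-3)/(141-3) = 95/138 = 0.6884

0.6884


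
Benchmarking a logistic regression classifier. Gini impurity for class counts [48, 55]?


Probabilities: [48/103, 55/103] ≈ [0.466, 0.534]
Σpᵢ² = (2304 + 3025)/103² = 5329/10609
Gini = 1 - Σpᵢ² = 1 - 5329/10609 = 0.4977

0.4977


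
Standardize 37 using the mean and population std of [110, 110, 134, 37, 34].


μ = 85, σ = 41.3667
z = (37 - 85)/41.3667 = -1.1604

-1.1604


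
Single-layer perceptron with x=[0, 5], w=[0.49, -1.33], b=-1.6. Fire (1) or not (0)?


z = (0)·(0.49) + (5)·(-1.33) - 1.6
  = -8.25
step(z) = 0 (z<0)

0


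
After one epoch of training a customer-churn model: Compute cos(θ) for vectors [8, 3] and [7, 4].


A·B = 8·7 + 3·4 = 68
‖A‖ = √73 = 8.544, ‖B‖ = √65 = 8.0623
cos = 68/(√73·√65) = 68/√4745 = 0.9872

0.9872


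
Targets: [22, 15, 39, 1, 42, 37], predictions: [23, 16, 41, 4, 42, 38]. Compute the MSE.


Squared errors: (22-23)²=1, (15-16)²=1, (39-41)²=4, (1-4)²=9, (42-42)²=0, (37-38)²=1
Sum = 16
MSE = 16/6 = 8/3

8/3


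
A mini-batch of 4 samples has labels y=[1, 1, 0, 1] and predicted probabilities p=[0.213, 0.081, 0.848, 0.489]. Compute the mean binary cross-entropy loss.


L[0] = -ln(0.213) = 1.5465
L[1] = -ln(0.081) = 2.5133
L[2] = -ln(1-0.848) = -ln(0.152) = 1.8839
L[3] = -ln(0.489) = 0.7154
mean = (1.5465 + 2.5133 + 1.8839 + 0.7154)/4 = 1.6648

1.6648


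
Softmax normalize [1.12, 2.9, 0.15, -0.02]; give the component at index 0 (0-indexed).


Exponentials: e^1.12=3.0649, e^2.9=18.1741, e^0.15=1.1618, e^-0.02=0.9802
Sum = 23.381
Softmax = [0.1311, 0.7773, 0.0497, 0.0419]
p[0] = 3.0649/23.381 = 0.1311

0.1311


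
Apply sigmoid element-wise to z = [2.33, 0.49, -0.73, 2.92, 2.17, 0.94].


σ(2.33) = 1/(1+e^-2.33) = 0.9113
σ(0.49) = 1/(1+e^-0.49) = 0.6201
σ(-0.73) = 1/(1+e^0.73) = 0.3252
σ(2.92) = 1/(1+e^-2.92) = 0.9488
σ(2.17) = 1/(1+e^-2.17) = 0.8975
σ(0.94) = 1/(1+e^-0.94) = 0.7191
result = [0.9113, 0.6201, 0.3252, 0.9488, 0.8975, 0.7191]

[0.9113, 0.6201, 0.3252, 0.9488, 0.8975, 0.7191]


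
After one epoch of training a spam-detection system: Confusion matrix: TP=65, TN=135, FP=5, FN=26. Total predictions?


Total = TP + TN + FP + FN
= 65 + 135 + 5 + 26
= 231
(Predicted positive: 70, predicted negative: 161)

231


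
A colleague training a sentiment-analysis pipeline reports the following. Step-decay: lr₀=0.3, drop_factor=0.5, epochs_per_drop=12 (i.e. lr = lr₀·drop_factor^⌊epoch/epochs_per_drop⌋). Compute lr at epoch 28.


n_drops = ⌊28/12⌋ = 2
lr = 0.3·0.5^2 = 0.3·0.25 = 0.075

0.075


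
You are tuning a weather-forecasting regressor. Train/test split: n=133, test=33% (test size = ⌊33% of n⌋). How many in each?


Test = ⌊133·33/100⌋ = 43
Train = 133 - 43 = 90

Train: 90, Test: 43


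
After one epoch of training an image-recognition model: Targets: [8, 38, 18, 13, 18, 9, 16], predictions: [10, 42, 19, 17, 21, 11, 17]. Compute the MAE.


Absolute errors: |8-10|=2, |38-42|=4, |18-19|=1, |13-17|=4, |18-21|=3, |9-11|=2, |16-17|=1
Sum = 17
MAE = 17/7 = 17/7

17/7


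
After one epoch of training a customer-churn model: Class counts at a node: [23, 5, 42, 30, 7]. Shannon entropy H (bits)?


Probabilities: [23/107, 5/107, 42/107, 30/107, 7/107] ≈ [0.215, 0.0467, 0.3925, 0.2804, 0.0654]
H = -((23/107)·log₂(23/107) + (5/107)·log₂(5/107) + (42/107)·log₂(42/107) + (30/107)·log₂(30/107) + (7/107)·log₂(7/107))
  = 1.9846 bits

1.9846 bits


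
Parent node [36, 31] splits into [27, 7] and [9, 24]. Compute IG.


Parent = [36, 31], H_parent = 0.996
H_left = 0.7335 (n=34), H_right = 0.8454 (n=33)
H_children = (34/67)·0.7335 + (33/67)·0.8454 = 0.7886
IG = 0.996 - 0.7886 = 0.2074

0.2074


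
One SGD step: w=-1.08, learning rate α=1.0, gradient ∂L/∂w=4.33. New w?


w_new = w - α·∇
= -1.08 - 1.0·4.33
= -1.08 - 4.33
= -5.41

-5.41


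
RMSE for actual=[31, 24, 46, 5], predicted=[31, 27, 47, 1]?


MSE = 26/4 = 6.5
RMSE = √(26/4) = 2.5495

2.5495


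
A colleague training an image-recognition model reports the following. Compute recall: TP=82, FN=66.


Recall = TP/(TP+FN)
= 82/(82+66)
= 82/148 = 55.41%

55.41%


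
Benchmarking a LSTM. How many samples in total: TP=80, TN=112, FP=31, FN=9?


Total = TP + TN + FP + FN
= 80 + 112 + 31 + 9
= 232
(Predicted positive: 111, predicted negative: 121)

232


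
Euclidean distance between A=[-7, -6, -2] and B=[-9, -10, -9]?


d = √((-7+ 9)² + (-6+ 10)² + (-2+ 9)²)
  = √(4 + 16 + 49)
  = √69 = 8.3066

8.3066


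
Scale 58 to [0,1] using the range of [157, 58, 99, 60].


min=58, max=157
(58-58)/(157-58) = 0/99 = 0.0

0.0


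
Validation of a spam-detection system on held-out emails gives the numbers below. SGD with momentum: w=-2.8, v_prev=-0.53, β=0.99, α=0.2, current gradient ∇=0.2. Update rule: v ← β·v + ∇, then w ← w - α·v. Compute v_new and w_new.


v_new = 0.99·-0.53 + 0.2 = -0.5247 + 0.2 = -0.3247
w_new = -2.8 - 0.2·-0.3247 = -2.8 + 0.06494 = -2.73506

v_new=-0.3247, w_new=-2.73506


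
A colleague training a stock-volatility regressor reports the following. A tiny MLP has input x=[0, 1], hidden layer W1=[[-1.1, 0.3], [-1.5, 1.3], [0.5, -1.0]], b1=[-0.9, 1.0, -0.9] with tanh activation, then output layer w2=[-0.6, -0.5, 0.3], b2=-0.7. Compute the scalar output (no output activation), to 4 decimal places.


z1[0] = (-1.1)·(0) + (0.3)·(1) - 0.9 = -0.6
z1[1] = (-1.5)·(0) + (1.3)·(1) + 1.0 = 2.3
z1[2] = (0.5)·(0) + (-1.0)·(1) - 0.9 = -1.9
h = tanh(z1) = [-0.537, 0.9801, -0.9562]
output = (-0.6)·(-0.537) + (-0.5)·(0.9801) + (0.3)·(-0.9562) - 0.7 = -1.1547

-1.1547


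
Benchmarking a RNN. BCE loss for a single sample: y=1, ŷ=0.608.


BCE = -[y·ln(p) + (1-y)·ln(1-p)]
= -1·ln(0.608) - 0
= -ln(0.608) = 0.4976

0.4976


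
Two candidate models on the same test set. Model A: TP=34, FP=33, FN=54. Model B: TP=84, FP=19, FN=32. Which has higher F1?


Model A: P=34/67=0.5075, R=34/88=0.3864, F1=2PR/(P+R)=2TP/(2TP+FP+FN)=68/155=0.4387
Model B: P=84/103=0.8155, R=84/116=0.7241, F1=2PR/(P+R)=2TP/(2TP+FP+FN)=168/219=0.7671
0.4387 < 0.7671 → Model B

Model B


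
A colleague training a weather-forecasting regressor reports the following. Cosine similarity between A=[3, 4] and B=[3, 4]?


A·B = 3·3 + 4·4 = 25
‖A‖ = √25 = 5, ‖B‖ = √25 = 5
cos = 25/(√25·√25) = 25/√625 = 1.0

1.0


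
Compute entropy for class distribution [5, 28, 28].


Probabilities: [5/61, 28/61, 28/61] ≈ [0.082, 0.459, 0.459]
H = -((5/61)·log₂(5/61) + (28/61)·log₂(28/61) + (28/61)·log₂(28/61))
  = 1.3271 bits

1.3271 bits


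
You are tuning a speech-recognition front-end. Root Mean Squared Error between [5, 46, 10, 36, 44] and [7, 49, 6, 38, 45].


MSE = 34/5 = 6.8
RMSE = √(34/5) = 2.6077

2.6077


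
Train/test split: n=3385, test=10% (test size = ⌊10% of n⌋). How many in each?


Test = ⌊3385·10/100⌋ = 338
Train = 3385 - 338 = 3047

Train: 3047, Test: 338


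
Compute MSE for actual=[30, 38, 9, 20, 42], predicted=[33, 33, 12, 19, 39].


Squared errors: (30-33)²=9, (38-33)²=25, (9-12)²=9, (20-19)²=1, (42-39)²=9
Sum = 53
MSE = 53/5 = 53/5

53/5


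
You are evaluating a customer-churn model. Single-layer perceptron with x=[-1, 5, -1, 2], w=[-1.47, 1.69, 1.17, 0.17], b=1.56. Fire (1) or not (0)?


z = (-1)·(-1.47) + (5)·(1.69) + (-1)·(1.17) + (2)·(0.17) + 1.56
  = 10.65
step(z) = 1 (z≥0)

1


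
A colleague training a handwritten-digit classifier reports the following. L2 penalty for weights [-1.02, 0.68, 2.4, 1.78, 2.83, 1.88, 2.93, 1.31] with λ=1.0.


‖w‖₂² = (-1.02)² + (0.68)² + (2.4)² + (1.78)² + (2.83)² + (1.88)² + (2.93)² + (1.31)²
     = 1.0404 + 0.4624 + 5.76 + 3.1684 + 8.0089 + 3.5344 + 8.5849 + 1.7161
     = 32.2755
λ·‖w‖₂² = 1.0·32.2755 = 32.2755

32.2755


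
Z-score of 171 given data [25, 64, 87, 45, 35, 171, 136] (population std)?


μ = 80.4286, σ = 50.7032
z = (171 - 80.4286)/50.7032 = 1.7863

1.7863


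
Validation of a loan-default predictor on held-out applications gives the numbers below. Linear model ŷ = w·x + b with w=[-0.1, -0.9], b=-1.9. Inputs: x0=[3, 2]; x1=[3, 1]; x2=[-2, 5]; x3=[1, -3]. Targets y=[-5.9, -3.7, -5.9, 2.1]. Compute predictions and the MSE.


ŷ0 = (-0.1)·(3) + (-0.9)·(2) - 1.9 = -4.0
ŷ1 = (-0.1)·(3) + (-0.9)·(1) - 1.9 = -3.1
ŷ2 = (-0.1)·(-2) + (-0.9)·(5) - 1.9 = -6.2
ŷ3 = (-0.1)·(1) + (-0.9)·(-3) - 1.9 = 0.7
errors² = [3.61, 0.36, 0.09, 1.96]
MSE = 6.0200/4 = 1.505

1.505


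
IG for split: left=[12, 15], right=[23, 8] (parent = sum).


Parent = [35, 23], H_parent = 0.9689
H_left = 0.9911 (n=27), H_right = 0.8238 (n=31)
H_children = (27/58)·0.9911 + (31/58)·0.8238 = 0.9017
IG = 0.9689 - 0.9017 = 0.0672

0.0672


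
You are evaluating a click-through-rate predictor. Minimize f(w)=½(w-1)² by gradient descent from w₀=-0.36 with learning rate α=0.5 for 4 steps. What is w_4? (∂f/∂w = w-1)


step 1: grad = -0.36-1 = -1.36; w = -0.36 - 0.5·(-1.36) = 0.32
step 2: grad = 0.32-1 = -0.68; w = 0.32 - 0.5·(-0.68) = 0.66
step 3: grad = 0.66-1 = -0.34; w = 0.66 - 0.5·(-0.34) = 0.83
step 4: grad = 0.83-1 = -0.17; w = 0.83 - 0.5·(-0.17) = 0.915

0.915


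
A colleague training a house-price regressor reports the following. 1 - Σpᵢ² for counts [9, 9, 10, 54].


Probabilities: [9/82, 9/82, 10/82, 54/82] ≈ [0.1098, 0.1098, 0.122, 0.6585]
Σpᵢ² = (81 + 81 + 100 + 2916)/82² = 3178/6724
Gini = 1 - Σpᵢ² = 1 - 3178/6724 = 0.5274

0.5274


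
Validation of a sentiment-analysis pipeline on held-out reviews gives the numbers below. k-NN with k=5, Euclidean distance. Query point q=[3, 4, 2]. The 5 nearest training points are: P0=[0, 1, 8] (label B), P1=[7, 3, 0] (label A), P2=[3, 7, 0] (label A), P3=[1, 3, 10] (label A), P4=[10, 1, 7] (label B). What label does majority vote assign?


d(q,P0) = 7.3485  (label B)
d(q,P1) = 4.5826  (label A)
d(q,P2) = 3.6056  (label A)
d(q,P3) = 8.3066  (label A)
d(q,P4) = 9.1104  (label B)
Votes: A=3, B=2
Majority → A

A


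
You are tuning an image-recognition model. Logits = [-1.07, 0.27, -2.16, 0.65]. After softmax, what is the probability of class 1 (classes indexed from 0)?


Exponentials: e^-1.07=0.343, e^0.27=1.31, e^-2.16=0.1153, e^0.65=1.9155
Sum = 3.6838
Softmax = [0.0931, 0.3556, 0.0313, 0.52]
p[1] = 1.31/3.6838 = 0.3556

0.3556


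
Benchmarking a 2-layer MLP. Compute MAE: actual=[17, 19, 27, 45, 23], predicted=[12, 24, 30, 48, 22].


Absolute errors: |17-12|=5, |19-24|=5, |27-30|=3, |45-48|=3, |23-22|=1
Sum = 17
MAE = 17/5 = 17/5

17/5


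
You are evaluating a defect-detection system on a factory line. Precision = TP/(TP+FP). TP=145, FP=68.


Precision = TP/(TP+FP)
= 145/(145+68)
= 145/213 = 68.08%

68.08%


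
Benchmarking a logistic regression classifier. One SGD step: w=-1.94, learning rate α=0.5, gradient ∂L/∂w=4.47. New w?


w_new = w - α·∇
= -1.94 - 0.5·4.47
= -1.94 - 2.235
= -4.175

-4.175


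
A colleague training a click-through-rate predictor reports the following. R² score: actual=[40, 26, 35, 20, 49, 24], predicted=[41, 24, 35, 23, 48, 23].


ȳ = 32.3333
SS_res = Σ(y-ŷ)² = 16
SS_tot = Σ(y-ȳ)² = 605.33
R² = 1 - SS_res/SS_tot = 1 - 0.0264 = 0.9736

0.9736


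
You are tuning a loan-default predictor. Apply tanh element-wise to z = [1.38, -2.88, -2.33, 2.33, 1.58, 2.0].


tanh(1.38) = 0.881
tanh(-2.88) = -0.9937
tanh(-2.33) = -0.9812
tanh(2.33) = 0.9812
tanh(1.58) = 0.9186
tanh(2.0) = 0.964
result = [0.881, -0.9937, -0.9812, 0.9812, 0.9186, 0.964]

[0.881, -0.9937, -0.9812, 0.9812, 0.9186, 0.964]


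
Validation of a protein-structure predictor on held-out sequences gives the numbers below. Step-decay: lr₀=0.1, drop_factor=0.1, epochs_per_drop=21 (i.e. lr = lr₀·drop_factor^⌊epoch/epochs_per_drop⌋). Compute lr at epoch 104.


n_drops = ⌊104/21⌋ = 4
lr = 0.1·0.1^4 = 0.1·0.0001 = 0.00001

0.00001


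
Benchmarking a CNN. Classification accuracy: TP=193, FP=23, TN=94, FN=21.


Accuracy = (TP+TN)/(TP+TN+FP+FN)
= (193+94)/(331)
= 287/331 = 86.71%

86.71%


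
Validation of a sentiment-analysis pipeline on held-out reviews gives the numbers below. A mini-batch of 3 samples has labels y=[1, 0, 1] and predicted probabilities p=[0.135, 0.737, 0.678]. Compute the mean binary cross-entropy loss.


L[0] = -ln(0.135) = 2.0025
L[1] = -ln(1-0.737) = -ln(0.263) = 1.3356
L[2] = -ln(0.678) = 0.3886
mean = (2.0025 + 1.3356 + 0.3886)/3 = 1.2422

1.2422


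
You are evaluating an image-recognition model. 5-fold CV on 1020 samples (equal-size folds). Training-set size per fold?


Fold size = 1020/5 = 204
Training per fold = 1020 - 204 = 816

816


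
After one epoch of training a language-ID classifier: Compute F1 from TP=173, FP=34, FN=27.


Precision = 173/207 = 0.8357
Recall = 173/200 = 0.865
F1 = 2·P·R/(P+R) = 2·TP/(2·TP+FP+FN) = 346/(346+34+27) = 346/407 = 0.8501

0.8501


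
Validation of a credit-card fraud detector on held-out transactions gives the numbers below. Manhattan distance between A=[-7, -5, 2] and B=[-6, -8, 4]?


d = |-7+ 6| + |-5+ 8| + |2-4|
  = 1 + 3 + 2
  = 6

6


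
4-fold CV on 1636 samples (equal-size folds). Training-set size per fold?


Fold size = 1636/4 = 409
Training per fold = 1636 - 409 = 1227

1227


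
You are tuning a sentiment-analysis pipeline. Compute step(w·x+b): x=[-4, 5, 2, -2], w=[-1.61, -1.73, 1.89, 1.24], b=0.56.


z = (-4)·(-1.61) + (5)·(-1.73) + (2)·(1.89) + (-2)·(1.24) + 0.56
  = -0.35
step(z) = 0 (z<0)

0


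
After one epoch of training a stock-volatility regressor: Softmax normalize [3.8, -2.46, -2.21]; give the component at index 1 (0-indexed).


Exponentials: e^3.8=44.7012, e^-2.46=0.0854, e^-2.21=0.1097
Sum = 44.8963
Softmax = [0.9957, 0.0019, 0.0024]
p[1] = 0.0854/44.8963 = 0.0019

0.0019


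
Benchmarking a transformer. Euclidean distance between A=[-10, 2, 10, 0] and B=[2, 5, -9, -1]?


d = √((-10-2)² + (2-5)² + (10+ 9)² + (0+ 1)²)
  = √(144 + 9 + 361 + 1)
  = √515 = 22.6936

22.6936


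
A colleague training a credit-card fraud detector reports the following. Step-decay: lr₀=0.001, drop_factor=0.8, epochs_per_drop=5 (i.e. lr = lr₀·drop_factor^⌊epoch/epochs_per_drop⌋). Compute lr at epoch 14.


n_drops = ⌊14/5⌋ = 2
lr = 0.001·0.8^2 = 0.001·0.64 = 0.00064

0.00064


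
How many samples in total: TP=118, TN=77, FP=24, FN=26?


Total = TP + TN + FP + FN
= 118 + 77 + 24 + 26
= 245
(Predicted positive: 142, predicted negative: 103)

245


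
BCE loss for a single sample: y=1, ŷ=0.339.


BCE = -[y·ln(p) + (1-y)·ln(1-p)]
= -1·ln(0.339) - 0
= -ln(0.339) = 1.0818

1.0818


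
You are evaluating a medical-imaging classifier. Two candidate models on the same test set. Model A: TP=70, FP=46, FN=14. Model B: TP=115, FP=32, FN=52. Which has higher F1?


Model A: P=70/116=0.6034, R=70/84=0.8333, F1=2PR/(P+R)=2TP/(2TP+FP+FN)=140/200=0.7
Model B: P=115/147=0.7823, R=115/167=0.6886, F1=2PR/(P+R)=2TP/(2TP+FP+FN)=230/314=0.7325
0.7 < 0.7325 → Model B

Model B


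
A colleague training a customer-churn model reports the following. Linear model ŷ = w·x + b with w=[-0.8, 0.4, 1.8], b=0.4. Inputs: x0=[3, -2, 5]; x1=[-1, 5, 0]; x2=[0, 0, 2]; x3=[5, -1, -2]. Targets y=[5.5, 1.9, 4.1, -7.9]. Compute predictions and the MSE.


ŷ0 = (-0.8)·(3) + (0.4)·(-2) + (1.8)·(5) + 0.4 = 6.2
ŷ1 = (-0.8)·(-1) + (0.4)·(5) + (1.8)·(0) + 0.4 = 3.2
ŷ2 = (-0.8)·(0) + (0.4)·(0) + (1.8)·(2) + 0.4 = 4.0
ŷ3 = (-0.8)·(5) + (0.4)·(-1) + (1.8)·(-2) + 0.4 = -7.6
errors² = [0.49, 1.69, 0.01, 0.09]
MSE = 2.2800/4 = 0.57

0.57


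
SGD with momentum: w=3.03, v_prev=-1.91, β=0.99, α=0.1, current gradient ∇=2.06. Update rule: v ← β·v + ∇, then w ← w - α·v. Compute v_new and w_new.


v_new = 0.99·-1.91 + 2.06 = -1.8909 + 2.06 = 0.1691
w_new = 3.03 - 0.1·0.1691 = 3.03 - 0.01691 = 3.01309

v_new=0.1691, w_new=3.01309


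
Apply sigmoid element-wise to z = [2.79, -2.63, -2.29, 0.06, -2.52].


σ(2.79) = 1/(1+e^-2.79) = 0.9421
σ(-2.63) = 1/(1+e^2.63) = 0.0672
σ(-2.29) = 1/(1+e^2.29) = 0.092
σ(0.06) = 1/(1+e^-0.06) = 0.515
σ(-2.52) = 1/(1+e^2.52) = 0.0745
result = [0.9421, 0.0672, 0.092, 0.515, 0.0745]

[0.9421, 0.0672, 0.092, 0.515, 0.0745]


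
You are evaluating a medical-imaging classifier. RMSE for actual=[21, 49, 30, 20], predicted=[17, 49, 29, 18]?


MSE = 21/4 = 5.25
RMSE = √(21/4) = 2.2913

2.2913


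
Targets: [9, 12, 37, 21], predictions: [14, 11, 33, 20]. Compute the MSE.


Squared errors: (9-14)²=25, (12-11)²=1, (37-33)²=16, (21-20)²=1
Sum = 43
MSE = 43/4 = 43/4

43/4


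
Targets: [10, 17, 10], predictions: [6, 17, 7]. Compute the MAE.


Absolute errors: |10-6|=4, |17-17|=0, |10-7|=3
Sum = 7
MAE = 7/3 = 7/3

7/3


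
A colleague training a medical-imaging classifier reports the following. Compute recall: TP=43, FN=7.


Recall = TP/(TP+FN)
= 43/(43+7)
= 43/50 = 86.0%

86.0%


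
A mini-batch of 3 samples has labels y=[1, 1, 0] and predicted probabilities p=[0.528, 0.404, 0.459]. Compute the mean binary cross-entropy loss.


L[0] = -ln(0.528) = 0.6387
L[1] = -ln(0.404) = 0.9063
L[2] = -ln(1-0.459) = -ln(0.541) = 0.6143
mean = (0.6387 + 0.9063 + 0.6143)/3 = 0.7198

0.7198


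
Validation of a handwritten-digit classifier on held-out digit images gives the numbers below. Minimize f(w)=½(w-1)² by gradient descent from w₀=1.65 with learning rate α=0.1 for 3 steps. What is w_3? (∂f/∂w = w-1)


step 1: grad = 1.65-1 = 0.65; w = 1.65 - 0.1·(0.65) = 1.585
step 2: grad = 1.585-1 = 0.585; w = 1.585 - 0.1·(0.585) = 1.5265
step 3: grad = 1.5265-1 = 0.5265; w = 1.5265 - 0.1·(0.5265) = 1.47385

1.47385


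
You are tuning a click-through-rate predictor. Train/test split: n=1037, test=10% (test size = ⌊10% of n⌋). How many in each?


Test = ⌊1037·10/100⌋ = 103
Train = 1037 - 103 = 934

Train: 934, Test: 103


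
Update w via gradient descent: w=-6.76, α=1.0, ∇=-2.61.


w_new = w - α·∇
= -6.76 - 1.0·-2.61
= -6.76 + 2.61
= -4.15

-4.15


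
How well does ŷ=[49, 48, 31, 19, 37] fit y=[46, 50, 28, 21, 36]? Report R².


ȳ = 36.2
SS_res = Σ(y-ŷ)² = 27
SS_tot = Σ(y-ȳ)² = 584.8
R² = 1 - SS_res/SS_tot = 1 - 0.0462 = 0.9538

0.9538


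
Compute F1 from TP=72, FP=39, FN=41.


Precision = 72/111 = 0.6486
Recall = 72/113 = 0.6372
F1 = 2·P·R/(P+R) = 2·TP/(2·TP+FP+FN) = 144/(144+39+41) = 144/224 = 0.6429

0.6429


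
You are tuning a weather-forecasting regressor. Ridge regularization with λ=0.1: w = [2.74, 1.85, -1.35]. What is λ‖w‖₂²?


‖w‖₂² = (2.74)² + (1.85)² + (-1.35)²
     = 7.5076 + 3.4225 + 1.8225
     = 12.7526
λ·‖w‖₂² = 0.1·12.7526 = 1.27526

1.27526


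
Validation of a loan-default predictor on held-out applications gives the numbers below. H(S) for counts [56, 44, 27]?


Probabilities: [56/127, 44/127, 27/127] ≈ [0.4409, 0.3465, 0.2126]
H = -((56/127)·log₂(56/127) + (44/127)·log₂(44/127) + (27/127)·log₂(27/127))
  = 1.5256 bits

1.5256 bits


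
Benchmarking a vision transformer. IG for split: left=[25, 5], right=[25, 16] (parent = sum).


Parent = [50, 21], H_parent = 0.8761
H_left = 0.65 (n=30), H_right = 0.965 (n=41)
H_children = (30/71)·0.65 + (41/71)·0.965 = 0.8319
IG = 0.8761 - 0.8319 = 0.0442

0.0442


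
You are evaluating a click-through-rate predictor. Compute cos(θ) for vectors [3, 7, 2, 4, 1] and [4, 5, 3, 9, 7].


A·B = 3·4 + 7·5 + 2·3 + 4·9 + 1·7 = 96
‖A‖ = √79 = 8.8882, ‖B‖ = √180 = 13.4164
cos = 96/(√79·√180) = 96/√14220 = 0.805

0.805


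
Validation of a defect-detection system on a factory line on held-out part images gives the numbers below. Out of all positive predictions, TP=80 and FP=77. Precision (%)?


Precision = TP/(TP+FP)
= 80/(80+77)
= 80/157 = 50.96%

50.96%


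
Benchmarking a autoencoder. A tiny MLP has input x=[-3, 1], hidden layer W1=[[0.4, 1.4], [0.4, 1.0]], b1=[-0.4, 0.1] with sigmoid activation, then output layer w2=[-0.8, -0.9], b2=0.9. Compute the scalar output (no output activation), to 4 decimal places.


z1[0] = (0.4)·(-3) + (1.4)·(1) - 0.4 = -0.2
z1[1] = (0.4)·(-3) + (1.0)·(1) + 0.1 = -0.1
h = sigmoid(z1) = [0.4502, 0.475]
output = (-0.8)·(0.4502) + (-0.9)·(0.475) + 0.9 = 0.1123

0.1123


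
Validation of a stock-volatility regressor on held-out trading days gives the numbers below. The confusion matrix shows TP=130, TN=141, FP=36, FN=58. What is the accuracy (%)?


Accuracy = (TP+TN)/(TP+TN+FP+FN)
= (130+141)/(365)
= 271/365 = 74.25%

74.25%


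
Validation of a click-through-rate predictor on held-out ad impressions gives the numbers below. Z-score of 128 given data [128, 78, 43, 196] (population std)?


μ = 111.25, σ = 57.5038
z = (128 - 111.25)/57.5038 = 0.2913

0.2913


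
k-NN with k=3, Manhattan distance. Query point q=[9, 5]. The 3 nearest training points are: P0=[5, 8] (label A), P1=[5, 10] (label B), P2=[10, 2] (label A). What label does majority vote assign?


d(q,P0) = 7  (label A)
d(q,P1) = 9  (label B)
d(q,P2) = 4  (label A)
Votes: A=2, B=1
Majority → A

A


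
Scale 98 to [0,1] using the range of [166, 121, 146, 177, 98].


min=98, max=177
(98-98)/(177-98) = 0/79 = 0.0

0.0


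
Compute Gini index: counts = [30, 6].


Probabilities: [30/36, 6/36] ≈ [0.8333, 0.1667]
Σpᵢ² = (900 + 36)/36² = 936/1296
Gini = 1 - Σpᵢ² = 1 - 936/1296 = 0.2778

0.2778


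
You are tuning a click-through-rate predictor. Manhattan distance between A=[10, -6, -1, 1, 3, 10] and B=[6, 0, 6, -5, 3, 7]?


d = |10-6| + |-6-0| + |-1-6| + |1+ 5| + |3-3| + |10-7|
  = 4 + 6 + 7 + 6 + 0 + 3
  = 26

26


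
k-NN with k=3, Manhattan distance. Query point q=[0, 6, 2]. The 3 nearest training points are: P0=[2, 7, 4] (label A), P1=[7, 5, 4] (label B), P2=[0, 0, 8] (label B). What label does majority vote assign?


d(q,P0) = 5  (label A)
d(q,P1) = 10  (label B)
d(q,P2) = 12  (label B)
Votes: A=1, B=2
Majority → B

B


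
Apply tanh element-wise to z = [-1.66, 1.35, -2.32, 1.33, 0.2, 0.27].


tanh(-1.66) = -0.9302
tanh(1.35) = 0.8741
tanh(-2.32) = -0.9809
tanh(1.33) = 0.8692
tanh(0.2) = 0.1974
tanh(0.27) = 0.2636
result = [-0.9302, 0.8741, -0.9809, 0.8692, 0.1974, 0.2636]

[-0.9302, 0.8741, -0.9809, 0.8692, 0.1974, 0.2636]


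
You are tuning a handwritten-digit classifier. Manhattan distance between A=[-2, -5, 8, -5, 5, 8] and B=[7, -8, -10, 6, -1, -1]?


d = |-2-7| + |-5+ 8| + |8+ 10| + |-5-6| + |5+ 1| + |8+ 1|
  = 9 + 3 + 18 + 11 + 6 + 9
  = 56

56


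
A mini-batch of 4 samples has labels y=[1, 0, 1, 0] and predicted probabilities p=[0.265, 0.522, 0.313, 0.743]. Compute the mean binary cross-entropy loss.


L[0] = -ln(0.265) = 1.328
L[1] = -ln(1-0.522) = -ln(0.478) = 0.7381
L[2] = -ln(0.313) = 1.1616
L[3] = -ln(1-0.743) = -ln(0.257) = 1.3587
mean = (1.328 + 0.7381 + 1.1616 + 1.3587)/4 = 1.1466

1.1466


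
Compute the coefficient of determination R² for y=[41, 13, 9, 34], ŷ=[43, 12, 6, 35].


ȳ = 24.25
SS_res = Σ(y-ŷ)² = 15
SS_tot = Σ(y-ȳ)² = 734.75
R² = 1 - SS_res/SS_tot = 1 - 0.0204 = 0.9796

0.9796


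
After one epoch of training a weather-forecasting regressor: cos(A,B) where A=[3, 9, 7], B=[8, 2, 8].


A·B = 3·8 + 9·2 + 7·8 = 98
‖A‖ = √139 = 11.7898, ‖B‖ = √132 = 11.4891
cos = 98/(√139·√132) = 98/√18348 = 0.7235

0.7235


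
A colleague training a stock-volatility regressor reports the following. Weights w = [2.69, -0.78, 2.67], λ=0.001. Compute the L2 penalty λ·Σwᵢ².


‖w‖₂² = (2.69)² + (-0.78)² + (2.67)²
     = 7.2361 + 0.6084 + 7.1289
     = 14.9734
λ·‖w‖₂² = 0.001·14.9734 = 0.014973

0.014973


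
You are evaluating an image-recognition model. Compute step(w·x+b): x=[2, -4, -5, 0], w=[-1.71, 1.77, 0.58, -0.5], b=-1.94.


z = (2)·(-1.71) + (-4)·(1.77) + (-5)·(0.58) + (0)·(-0.5) - 1.94
  = -15.34
step(z) = 0 (z<0)

0


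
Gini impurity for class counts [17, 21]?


Probabilities: [17/38, 21/38] ≈ [0.4474, 0.5526]
Σpᵢ² = (289 + 441)/38² = 730/1444
Gini = 1 - Σpᵢ² = 1 - 730/1444 = 0.4945

0.4945


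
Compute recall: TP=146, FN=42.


Recall = TP/(TP+FN)
= 146/(146+42)
= 146/188 = 77.66%

77.66%


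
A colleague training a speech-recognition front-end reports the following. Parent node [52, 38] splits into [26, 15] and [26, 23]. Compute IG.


Parent = [52, 38], H_parent = 0.9825
H_left = 0.9474 (n=41), H_right = 0.9973 (n=49)
H_children = (41/90)·0.9474 + (49/90)·0.9973 = 0.9746
IG = 0.9825 - 0.9746 = 0.0079

0.0079


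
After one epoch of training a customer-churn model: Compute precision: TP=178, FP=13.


Precision = TP/(TP+FP)
= 178/(178+13)
= 178/191 = 93.19%

93.19%


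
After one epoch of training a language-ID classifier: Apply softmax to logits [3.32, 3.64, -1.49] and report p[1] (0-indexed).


Exponentials: e^3.32=27.6604, e^3.64=38.0918, e^-1.49=0.2254
Sum = 65.9776
Softmax = [0.4192, 0.5773, 0.0034]
p[1] = 38.0918/65.9776 = 0.5773

0.5773


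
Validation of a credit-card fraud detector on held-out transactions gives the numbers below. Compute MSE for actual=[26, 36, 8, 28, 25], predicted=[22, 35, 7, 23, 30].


Squared errors: (26-22)²=16, (36-35)²=1, (8-7)²=1, (28-23)²=25, (25-30)²=25
Sum = 68
MSE = 68/5 = 68/5

68/5


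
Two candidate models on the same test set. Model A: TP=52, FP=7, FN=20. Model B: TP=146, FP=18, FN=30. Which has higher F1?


Model A: P=52/59=0.8814, R=52/72=0.7222, F1=2PR/(P+R)=2TP/(2TP+FP+FN)=104/131=0.7939
Model B: P=146/164=0.8902, R=146/176=0.8295, F1=2PR/(P+R)=2TP/(2TP+FP+FN)=292/340=0.8588
0.7939 < 0.8588 → Model B

Model B


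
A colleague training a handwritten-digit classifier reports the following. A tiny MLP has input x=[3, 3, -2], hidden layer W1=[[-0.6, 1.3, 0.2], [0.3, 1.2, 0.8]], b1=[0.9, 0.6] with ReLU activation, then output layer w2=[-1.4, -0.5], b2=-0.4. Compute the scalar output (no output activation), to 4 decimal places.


z1[0] = (-0.6)·(3) + (1.3)·(3) + (0.2)·(-2) + 0.9 = 2.6
z1[1] = (0.3)·(3) + (1.2)·(3) + (0.8)·(-2) + 0.6 = 3.5
h = ReLU(z1) = [2.6, 3.5]
output = (-1.4)·(2.6) + (-0.5)·(3.5) - 0.4 = -5.79

-5.79


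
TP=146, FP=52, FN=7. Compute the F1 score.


Precision = 146/198 = 0.7374
Recall = 146/153 = 0.9542
F1 = 2·P·R/(P+R) = 2·TP/(2·TP+FP+FN) = 292/(292+52+7) = 292/351 = 0.8319

0.8319


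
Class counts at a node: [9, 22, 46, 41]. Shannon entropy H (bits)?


Probabilities: [9/118, 22/118, 46/118, 41/118] ≈ [0.0763, 0.1864, 0.3898, 0.3475]
H = -((9/118)·log₂(9/118) + (22/118)·log₂(22/118) + (46/118)·log₂(46/118) + (41/118)·log₂(41/118))
  = 1.7947 bits

1.7947 bits


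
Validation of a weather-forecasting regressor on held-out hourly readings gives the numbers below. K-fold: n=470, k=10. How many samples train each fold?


Fold size = 470/10 = 47
Training per fold = 470 - 47 = 423

423


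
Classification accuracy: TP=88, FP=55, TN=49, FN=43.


Accuracy = (TP+TN)/(TP+TN+FP+FN)
= (88+49)/(235)
= 137/235 = 58.3%

58.3%


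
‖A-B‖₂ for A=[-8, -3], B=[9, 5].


d = √((-8-9)² + (-3-5)²)
  = √(289 + 64)
  = √353 = 18.7883

18.7883


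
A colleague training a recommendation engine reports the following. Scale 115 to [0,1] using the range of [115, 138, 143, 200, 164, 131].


min=115, max=200
(115-115)/(200-115) = 0/85 = 0.0

0.0


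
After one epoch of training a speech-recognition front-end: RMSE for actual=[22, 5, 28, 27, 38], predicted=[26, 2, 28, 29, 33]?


MSE = 54/5 = 10.8
RMSE = √(54/5) = 3.2863

3.2863


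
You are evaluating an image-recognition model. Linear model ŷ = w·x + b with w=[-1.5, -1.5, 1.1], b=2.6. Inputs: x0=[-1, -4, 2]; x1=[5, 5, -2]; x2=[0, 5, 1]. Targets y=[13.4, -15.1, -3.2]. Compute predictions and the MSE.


ŷ0 = (-1.5)·(-1) + (-1.5)·(-4) + (1.1)·(2) + 2.6 = 12.3
ŷ1 = (-1.5)·(5) + (-1.5)·(5) + (1.1)·(-2) + 2.6 = -14.6
ŷ2 = (-1.5)·(0) + (-1.5)·(5) + (1.1)·(1) + 2.6 = -3.8
errors² = [1.21, 0.25, 0.36]
MSE = 1.8200/3 = 0.6067

0.6067


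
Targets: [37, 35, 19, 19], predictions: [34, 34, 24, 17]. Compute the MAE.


Absolute errors: |37-34|=3, |35-34|=1, |19-24|=5, |19-17|=2
Sum = 11
MAE = 11/4 = 11/4

11/4


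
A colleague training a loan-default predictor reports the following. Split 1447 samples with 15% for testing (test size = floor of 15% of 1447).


Test = ⌊1447·15/100⌋ = 217
Train = 1447 - 217 = 1230

Train: 1230, Test: 217


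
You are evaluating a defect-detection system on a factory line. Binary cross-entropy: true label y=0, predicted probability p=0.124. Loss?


BCE = -[y·ln(p) + (1-y)·ln(1-p)]
= -0 - 1·ln(1-0.124)
= -ln(0.876) = 0.1324

0.1324


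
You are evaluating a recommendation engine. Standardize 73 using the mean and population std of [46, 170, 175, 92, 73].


μ = 111.2, σ = 52.1667
z = (73 - 111.2)/52.1667 = -0.7323

-0.7323


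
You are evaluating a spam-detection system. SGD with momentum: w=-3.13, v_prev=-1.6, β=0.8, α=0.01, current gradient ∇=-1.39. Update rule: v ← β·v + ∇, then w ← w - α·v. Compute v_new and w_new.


v_new = 0.8·-1.6 - 1.39 = -1.28 - 1.39 = -2.67
w_new = -3.13 - 0.01·-2.67 = -3.13 + 0.0267 = -3.1033

v_new=-2.67, w_new=-3.1033


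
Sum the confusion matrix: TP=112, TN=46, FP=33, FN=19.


Total = TP + TN + FP + FN
= 112 + 46 + 33 + 19
= 210
(Predicted positive: 145, predicted negative: 65)

210


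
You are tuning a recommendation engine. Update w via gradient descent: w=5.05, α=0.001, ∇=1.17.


w_new = w - α·∇
= 5.05 - 0.001·1.17
= 5.05 - 0.00117
= 5.04883

5.04883


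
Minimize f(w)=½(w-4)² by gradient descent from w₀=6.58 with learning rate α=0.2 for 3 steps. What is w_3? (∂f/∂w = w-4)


step 1: grad = 6.58-4 = 2.58; w = 6.58 - 0.2·(2.58) = 6.064
step 2: grad = 6.064-4 = 2.064; w = 6.064 - 0.2·(2.064) = 5.6512
step 3: grad = 5.6512-4 = 1.6512; w = 5.6512 - 0.2·(1.6512) = 5.32096

5.32096


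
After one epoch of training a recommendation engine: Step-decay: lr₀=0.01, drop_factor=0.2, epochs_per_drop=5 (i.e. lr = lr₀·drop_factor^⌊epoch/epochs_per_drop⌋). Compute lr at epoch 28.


n_drops = ⌊28/5⌋ = 5
lr = 0.01·0.2^5 = 0.01·0.00032 = 0.0000032

0.0000032


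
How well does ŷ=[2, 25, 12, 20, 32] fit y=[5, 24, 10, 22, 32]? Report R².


ȳ = 18.6
SS_res = Σ(y-ŷ)² = 18
SS_tot = Σ(y-ȳ)² = 479.2
R² = 1 - SS_res/SS_tot = 1 - 0.0376 = 0.9624

0.9624


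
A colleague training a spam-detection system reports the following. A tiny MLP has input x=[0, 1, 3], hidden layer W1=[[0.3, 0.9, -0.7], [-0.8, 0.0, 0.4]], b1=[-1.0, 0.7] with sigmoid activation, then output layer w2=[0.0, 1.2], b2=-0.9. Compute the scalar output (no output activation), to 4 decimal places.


z1[0] = (0.3)·(0) + (0.9)·(1) + (-0.7)·(3) - 1.0 = -2.2
z1[1] = (-0.8)·(0) + (0.0)·(1) + (0.4)·(3) + 0.7 = 1.9
h = sigmoid(z1) = [0.0998, 0.8699]
output = (0.0)·(0.0998) + (1.2)·(0.8699) - 0.9 = 0.1439

0.1439


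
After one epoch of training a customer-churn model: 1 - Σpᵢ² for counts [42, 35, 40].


Probabilities: [42/117, 35/117, 40/117] ≈ [0.359, 0.2991, 0.3419]
Σpᵢ² = (1764 + 1225 + 1600)/117² = 4589/13689
Gini = 1 - Σpᵢ² = 1 - 4589/13689 = 0.6648

0.6648


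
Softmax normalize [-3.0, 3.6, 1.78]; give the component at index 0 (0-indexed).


Exponentials: e^-3.0=0.0498, e^3.6=36.5982, e^1.78=5.9299
Sum = 42.5779
Softmax = [0.0012, 0.8596, 0.1393]
p[0] = 0.0498/42.5779 = 0.0012

0.0012


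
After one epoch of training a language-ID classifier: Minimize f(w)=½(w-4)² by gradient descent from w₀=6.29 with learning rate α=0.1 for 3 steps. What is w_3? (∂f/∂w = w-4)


step 1: grad = 6.29-4 = 2.29; w = 6.29 - 0.1·(2.29) = 6.061
step 2: grad = 6.061-4 = 2.061; w = 6.061 - 0.1·(2.061) = 5.8549
step 3: grad = 5.8549-4 = 1.8549; w = 5.8549 - 0.1·(1.8549) = 5.66941

5.66941


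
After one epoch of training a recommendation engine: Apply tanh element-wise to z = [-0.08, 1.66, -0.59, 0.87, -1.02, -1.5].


tanh(-0.08) = -0.0798
tanh(1.66) = 0.9302
tanh(-0.59) = -0.5299
tanh(0.87) = 0.7014
tanh(-1.02) = -0.7699
tanh(-1.5) = -0.9051
result = [-0.0798, 0.9302, -0.5299, 0.7014, -0.7699, -0.9051]

[-0.0798, 0.9302, -0.5299, 0.7014, -0.7699, -0.9051]


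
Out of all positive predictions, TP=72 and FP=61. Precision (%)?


Precision = TP/(TP+FP)
= 72/(72+61)
= 72/133 = 54.14%

54.14%


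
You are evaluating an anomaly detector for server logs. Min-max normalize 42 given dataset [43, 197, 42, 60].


min=42, max=197
(42-42)/(197-42) = 0/155 = 0.0

0.0


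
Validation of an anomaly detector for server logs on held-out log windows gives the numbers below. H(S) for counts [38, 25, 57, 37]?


Probabilities: [38/157, 25/157, 57/157, 37/157] ≈ [0.242, 0.1592, 0.3631, 0.2357]
H = -((38/157)·log₂(38/157) + (25/157)·log₂(25/157) + (57/157)·log₂(57/157) + (37/157)·log₂(37/157))
  = 1.9396 bits

1.9396 bits


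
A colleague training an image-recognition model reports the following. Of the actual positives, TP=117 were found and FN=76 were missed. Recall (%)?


Recall = TP/(TP+FN)
= 117/(117+76)
= 117/193 = 60.62%

60.62%


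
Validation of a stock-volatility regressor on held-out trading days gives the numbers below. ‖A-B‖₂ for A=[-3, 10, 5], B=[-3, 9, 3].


d = √((-3+ 3)² + (10-9)² + (5-3)²)
  = √(0 + 1 + 4)
  = √5 = 2.2361

2.2361


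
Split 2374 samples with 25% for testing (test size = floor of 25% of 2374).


Test = ⌊2374·25/100⌋ = 593
Train = 2374 - 593 = 1781

Train: 1781, Test: 593


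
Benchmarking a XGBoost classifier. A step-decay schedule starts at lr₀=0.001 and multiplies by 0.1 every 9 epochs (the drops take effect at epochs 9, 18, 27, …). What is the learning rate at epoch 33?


n_drops = ⌊33/9⌋ = 3
lr = 0.001·0.1^3 = 0.001·0.001 = 0.000001

0.000001


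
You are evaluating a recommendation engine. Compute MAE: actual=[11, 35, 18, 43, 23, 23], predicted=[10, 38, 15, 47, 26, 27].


Absolute errors: |11-10|=1, |35-38|=3, |18-15|=3, |43-47|=4, |23-26|=3, |23-27|=4
Sum = 18
MAE = 18/6 = 3

3


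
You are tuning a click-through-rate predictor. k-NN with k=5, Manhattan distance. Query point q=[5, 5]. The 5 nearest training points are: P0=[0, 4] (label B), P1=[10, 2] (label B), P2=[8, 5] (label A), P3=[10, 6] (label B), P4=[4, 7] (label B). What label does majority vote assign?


d(q,P0) = 6  (label B)
d(q,P1) = 8  (label B)
d(q,P2) = 3  (label A)
d(q,P3) = 6  (label B)
d(q,P4) = 3  (label B)
Votes: A=1, B=4
Majority → B

B


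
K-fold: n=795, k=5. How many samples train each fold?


Fold size = 795/5 = 159
Training per fold = 795 - 159 = 636

636


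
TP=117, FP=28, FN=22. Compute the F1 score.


Precision = 117/145 = 0.8069
Recall = 117/139 = 0.8417
F1 = 2·P·R/(P+R) = 2·TP/(2·TP+FP+FN) = 234/(234+28+22) = 234/284 = 0.8239

0.8239
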